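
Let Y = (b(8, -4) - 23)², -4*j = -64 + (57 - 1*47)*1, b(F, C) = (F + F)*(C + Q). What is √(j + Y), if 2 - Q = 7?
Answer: √111610/2 ≈ 167.04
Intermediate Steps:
Q = -5 (Q = 2 - 1*7 = 2 - 7 = -5)
b(F, C) = 2*F*(-5 + C) (b(F, C) = (F + F)*(C - 5) = (2*F)*(-5 + C) = 2*F*(-5 + C))
j = 27/2 (j = -(-64 + (57 - 1*47)*1)/4 = -(-64 + (57 - 47)*1)/4 = -(-64 + 10*1)/4 = -(-64 + 10)/4 = -¼*(-54) = 27/2 ≈ 13.500)
Y = 27889 (Y = (2*8*(-5 - 4) - 23)² = (2*8*(-9) - 23)² = (-144 - 23)² = (-167)² = 27889)
√(j + Y) = √(27/2 + 27889) = √(55805/2) = √111610/2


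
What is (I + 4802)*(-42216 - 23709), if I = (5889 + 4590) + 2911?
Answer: -1199307600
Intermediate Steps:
I = 13390 (I = 10479 + 2911 = 13390)
(I + 4802)*(-42216 - 23709) = (13390 + 4802)*(-42216 - 23709) = 18192*(-65925) = -1199307600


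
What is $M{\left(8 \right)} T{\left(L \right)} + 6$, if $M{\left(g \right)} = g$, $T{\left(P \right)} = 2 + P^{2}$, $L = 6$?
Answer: $310$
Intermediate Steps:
$M{\left(8 \right)} T{\left(L \right)} + 6 = 8 \left(2 + 6^{2}\right) + 6 = 8 \left(2 + 36\right) + 6 = 8 \cdot 38 + 6 = 304 + 6 = 310$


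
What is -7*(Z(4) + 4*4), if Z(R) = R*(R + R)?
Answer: -336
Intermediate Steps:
Z(R) = 2*R**2 (Z(R) = R*(2*R) = 2*R**2)
-7*(Z(4) + 4*4) = -7*(2*4**2 + 4*4) = -7*(2*16 + 16) = -7*(32 + 16) = -7*48 = -336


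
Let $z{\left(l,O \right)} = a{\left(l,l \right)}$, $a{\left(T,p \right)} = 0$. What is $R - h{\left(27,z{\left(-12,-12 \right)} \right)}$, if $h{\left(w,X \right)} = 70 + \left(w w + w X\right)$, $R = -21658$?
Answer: $-22457$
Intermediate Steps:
$z{\left(l,O \right)} = 0$
$h{\left(w,X \right)} = 70 + w^{2} + X w$ ($h{\left(w,X \right)} = 70 + \left(w^{2} + X w\right) = 70 + w^{2} + X w$)
$R - h{\left(27,z{\left(-12,-12 \right)} \right)} = -21658 - \left(70 + 27^{2} + 0 \cdot 27\right) = -21658 - \left(70 + 729 + 0\right) = -21658 - 799 = -22457$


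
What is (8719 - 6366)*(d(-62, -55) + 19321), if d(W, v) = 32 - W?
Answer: 45683495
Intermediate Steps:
(8719 - 6366)*(d(-62, -55) + 19321) = (8719 - 6366)*((32 - 1*(-62)) + 19321) = 2353*((32 + 62) + 19321) = 2353*(94 + 19321) = 2353*19415 = 45683495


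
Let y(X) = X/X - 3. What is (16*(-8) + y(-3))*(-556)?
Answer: 72280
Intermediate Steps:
y(X) = -2 (y(X) = 1 - 3 = -2)
(16*(-8) + y(-3))*(-556) = (16*(-8) - 2)*(-556) = (-128 - 2)*(-556) = -130*(-556) = 72280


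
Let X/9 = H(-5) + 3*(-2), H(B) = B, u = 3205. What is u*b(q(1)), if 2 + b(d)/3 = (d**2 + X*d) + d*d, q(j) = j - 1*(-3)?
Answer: -3519090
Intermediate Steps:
X = -99 (X = 9*(-5 + 3*(-2)) = 9*(-5 - 6) = 9*(-11) = -99)
q(j) = 3 + j (q(j) = j + 3 = 3 + j)
b(d) = -6 - 297*d + 6*d**2 (b(d) = -6 + 3*((d**2 - 99*d) + d*d) = -6 + 3*((d**2 - 99*d) + d**2) = -6 + 3*(-99*d + 2*d**2) = -6 + (-297*d + 6*d**2) = -6 - 297*d + 6*d**2)
u*b(q(1)) = 3205*(-6 - 297*(3 + 1) + 6*(3 + 1)**2) = 3205*(-6 - 297*4 + 6*4**2) = 3205*(-6 - 1188 + 6*16) = 3205*(-6 - 1188 + 96) = 3205*(-1098) = -3519090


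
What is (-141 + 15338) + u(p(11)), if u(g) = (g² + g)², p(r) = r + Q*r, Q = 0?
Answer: 32621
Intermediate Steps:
p(r) = r (p(r) = r + 0*r = r + 0 = r)
u(g) = (g + g²)²
(-141 + 15338) + u(p(11)) = (-141 + 15338) + 11²*(1 + 11)² = 15197 + 121*12² = 15197 + 121*144 = 15197 + 17424 = 32621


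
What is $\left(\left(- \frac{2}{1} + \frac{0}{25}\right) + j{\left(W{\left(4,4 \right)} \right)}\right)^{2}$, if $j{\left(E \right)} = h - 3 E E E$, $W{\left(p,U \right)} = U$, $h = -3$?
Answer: $329476$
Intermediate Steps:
$j{\left(E \right)} = 9 E^{3}$ ($j{\left(E \right)} = - 3 - 3 E E E = - 3 \left(- 3 E^{2}\right) E = 9 E^{2} E = 9 E^{3}$)
$\left(\left(- \frac{2}{1} + \frac{0}{25}\right) + j{\left(W{\left(4,4 \right)} \right)}\right)^{2} = \left(\left(- \frac{2}{1} + \frac{0}{25}\right) + 9 \cdot 4^{3}\right)^{2} = \left(\left(\left(-2\right) 1 + 0 \cdot \frac{1}{25}\right) + 9 \cdot 64\right)^{2} = \left(\left(-2 + 0\right) + 576\right)^{2} = \left(-2 + 576\right)^{2} = 574^{2} = 329476$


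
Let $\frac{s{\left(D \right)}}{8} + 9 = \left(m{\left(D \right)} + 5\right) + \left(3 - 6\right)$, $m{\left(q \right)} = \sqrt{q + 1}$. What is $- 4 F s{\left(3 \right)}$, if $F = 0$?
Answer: $0$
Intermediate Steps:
$m{\left(q \right)} = \sqrt{1 + q}$
$s{\left(D \right)} = -56 + 8 \sqrt{1 + D}$ ($s{\left(D \right)} = -72 + 8 \left(\left(\sqrt{1 + D} + 5\right) + \left(3 - 6\right)\right) = -72 + 8 \left(\left(5 + \sqrt{1 + D}\right) + \left(3 - 6\right)\right) = -72 + 8 \left(\left(5 + \sqrt{1 + D}\right) - 3\right) = -72 + 8 \left(2 + \sqrt{1 + D}\right) = -72 + \left(16 + 8 \sqrt{1 + D}\right) = -56 + 8 \sqrt{1 + D}$)
$- 4 F s{\left(3 \right)} = \left(-4\right) 0 \left(-56 + 8 \sqrt{1 + 3}\right) = 0 \left(-56 + 8 \sqrt{4}\right) = 0 \left(-56 + 8 \cdot 2\right) = 0 \left(-56 + 16\right) = 0 \left(-40\right) = 0$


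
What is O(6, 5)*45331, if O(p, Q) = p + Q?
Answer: 498641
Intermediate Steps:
O(p, Q) = Q + p
O(6, 5)*45331 = (5 + 6)*45331 = 11*45331 = 498641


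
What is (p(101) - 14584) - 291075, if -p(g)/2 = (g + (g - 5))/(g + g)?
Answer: -30871756/101 ≈ -3.0566e+5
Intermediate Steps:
p(g) = -(-5 + 2*g)/g (p(g) = -2*(g + (g - 5))/(g + g) = -2*(g + (-5 + g))/(2*g) = -2*(-5 + 2*g)*1/(2*g) = -(-5 + 2*g)/g)
(p(101) - 14584) - 291075 = ((-2 + 5/101) - 14584) - 291075 = (-197/101 - 14584) - 291075 = -1473181/101 - 291075 = -30871756/101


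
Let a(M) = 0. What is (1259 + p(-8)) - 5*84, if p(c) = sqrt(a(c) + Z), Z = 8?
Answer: 839 + 2*sqrt(2) ≈ 841.83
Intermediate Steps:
p(c) = 2*sqrt(2) (p(c) = sqrt(0 + 8) = sqrt(8) = 2*sqrt(2))
(1259 + p(-8)) - 5*84 = (1259 + 2*sqrt(2)) - 5*84 = (1259 + 2*sqrt(2)) - 1*420 = (1259 + 2*sqrt(2)) - 420 = 839 + 2*sqrt(2)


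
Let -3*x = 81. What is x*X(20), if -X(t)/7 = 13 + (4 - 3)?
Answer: 2646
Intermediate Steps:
x = -27 (x = -⅓*81 = -27)
X(t) = -98 (X(t) = -7*(13 + (4 - 3)) = -7*(13 + 1) = -7*14 = -98)
x*X(20) = -27*(-98) = 2646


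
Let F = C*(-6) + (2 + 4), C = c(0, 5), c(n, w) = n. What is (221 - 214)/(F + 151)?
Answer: 7/157 ≈ 0.044586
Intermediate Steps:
C = 0
F = 6 (F = 0*(-6) + (2 + 4) = 0 + 6 = 6)
(221 - 214)/(F + 151) = (221 - 214)/(6 + 151) = 7/157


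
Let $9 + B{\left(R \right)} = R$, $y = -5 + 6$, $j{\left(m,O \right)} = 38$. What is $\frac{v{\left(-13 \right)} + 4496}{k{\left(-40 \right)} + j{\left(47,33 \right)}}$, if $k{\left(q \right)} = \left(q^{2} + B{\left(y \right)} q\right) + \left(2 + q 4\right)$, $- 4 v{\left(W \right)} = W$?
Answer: $\frac{5999}{2400} \approx 2.4996$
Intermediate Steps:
$y = 1$
$B{\left(R \right)} = -9 + R$
$v{\left(W \right)} = - \frac{W}{4}$
$k{\left(q \right)} = 2 + q^{2} - 4 q$ ($k{\left(q \right)} = \left(q^{2} + \left(-9 + 1\right) q\right) + \left(2 + q 4\right) = \left(q^{2} - 8 q\right) + \left(2 + 4 q\right) = 2 + q^{2} - 4 q$)
$\frac{v{\left(-13 \right)} + 4496}{k{\left(-40 \right)} + j{\left(47,33 \right)}} = \frac{\left(- \frac{1}{4}\right) \left(-13\right) + 4496}{\left(2 + \left(-40\right)^{2} - -160\right) + 38} = \frac{\frac{13}{4} + 4496}{\left(2 + 1600 + 160\right) + 38} = \frac{17997}{4 \left(1762 + 38\right)} = \frac{17997}{4 \cdot 1800} = \frac{17997}{4} \cdot \frac{1}{1800} = \frac{5999}{2400}$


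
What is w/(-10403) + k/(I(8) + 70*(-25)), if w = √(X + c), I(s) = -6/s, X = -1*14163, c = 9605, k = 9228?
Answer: -36912/7003 - I*√4558/10403 ≈ -5.2709 - 0.0064898*I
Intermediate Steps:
X = -14163
w = I*√4558 (w = √(-14163 + 9605) = √(-4558) = I*√4558 ≈ 67.513*I)
w/(-10403) + k/(I(8) + 70*(-25)) = (I*√4558)/(-10403) + 9228/(-6/8 + 70*(-25)) = (I*√4558)*(-1/10403) + 9228/(-6*⅛ - 1750) = -I*√4558/10403 + 9228/(-¾ - 1750) = -I*√4558/10403 + 9228/(-7003/4) = -I*√4558/10403 + 9228*(-4/7003) = -I*√4558/10403 - 36912/7003 = -36912/7003 - I*√4558/10403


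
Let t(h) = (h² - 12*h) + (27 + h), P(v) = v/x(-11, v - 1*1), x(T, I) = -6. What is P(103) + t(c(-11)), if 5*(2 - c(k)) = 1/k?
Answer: -150529/18150 ≈ -8.2936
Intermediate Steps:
c(k) = 2 - 1/(5*k)
P(v) = -v/6 (P(v) = v/(-6) = v*(-⅙) = -v/6)
t(h) = 27 + h² - 11*h
P(103) + t(c(-11)) = -⅙*103 + (27 + (2 - ⅕/(-11))² - 11*(2 - ⅕/(-11))) = -103/6 + (27 + (2 - ⅕*(-1/11))² - 11*(2 - ⅕*(-1/11))) = -103/6 + (27 + (2 + 1/55)² - 11*(2 + 1/55)) = -103/6 + (27 + (111/55)² - 11*111/55) = -103/6 + (27 + 12321/3025 - 111/5) = -103/6 + 26841/3025 = -150529/18150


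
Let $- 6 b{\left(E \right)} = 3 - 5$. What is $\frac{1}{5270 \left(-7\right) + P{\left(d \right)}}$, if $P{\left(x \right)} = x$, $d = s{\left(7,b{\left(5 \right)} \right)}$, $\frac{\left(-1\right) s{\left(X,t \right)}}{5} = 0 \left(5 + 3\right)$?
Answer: $- \frac{1}{36890} \approx -2.7108 \cdot 10^{-5}$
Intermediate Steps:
$b{\left(E \right)} = \frac{1}{3}$ ($b{\left(E \right)} = - \frac{3 - 5}{6} = \left(- \frac{1}{6}\right) \left(-2\right) = \frac{1}{3}$)
$s{\left(X,t \right)} = 0$ ($s{\left(X,t \right)} = - 5 \cdot 0 \left(5 + 3\right) = - 5 \cdot 0 \cdot 8 = \left(-5\right) 0 = 0$)
$d = 0$
$\frac{1}{5270 \left(-7\right) + P{\left(d \right)}} = \frac{1}{5270 \left(-7\right) + 0} = \frac{1}{-36890 + 0} = \frac{1}{-36890} = - \frac{1}{36890}$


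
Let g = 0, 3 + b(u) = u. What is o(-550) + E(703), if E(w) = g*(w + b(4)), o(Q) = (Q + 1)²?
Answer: 301401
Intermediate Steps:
b(u) = -3 + u
o(Q) = (1 + Q)²
E(w) = 0 (E(w) = 0*(w + (-3 + 4)) = 0*(w + 1) = 0*(1 + w) = 0)
o(-550) + E(703) = (1 - 550)² + 0 = (-549)² + 0 = 301401 + 0 = 301401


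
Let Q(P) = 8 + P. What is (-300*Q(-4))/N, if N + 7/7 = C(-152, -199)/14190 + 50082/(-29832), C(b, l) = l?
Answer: 3848328000/8635729 ≈ 445.63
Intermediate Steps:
N = -8635729/3206940 (N = -1 + (-199/14190 + 50082/(-29832)) = -1 + (-199*1/14190 + 50082*(-1/29832)) = -1 + (-199/14190 - 8347/4972) = -1 - 5428789/3206940 = -8635729/3206940 ≈ -2.6928)
(-300*Q(-4))/N = (-300*(8 - 4))/(-8635729/3206940) = -300*4*(-3206940/8635729) = -1200*(-3206940/8635729) = 3848328000/8635729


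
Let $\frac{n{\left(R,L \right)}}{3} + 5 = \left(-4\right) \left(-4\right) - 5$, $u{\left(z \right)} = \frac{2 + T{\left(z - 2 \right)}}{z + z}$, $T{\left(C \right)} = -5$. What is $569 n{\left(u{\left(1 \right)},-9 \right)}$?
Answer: $10242$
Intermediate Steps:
$u{\left(z \right)} = - \frac{3}{2 z}$ ($u{\left(z \right)} = \frac{2 - 5}{z + z} = - \frac{3}{2 z}$)
$n{\left(R,L \right)} = 18$ ($n{\left(R,L \right)} = -15 + 3 \left(\left(-4\right) \left(-4\right) - 5\right) = -15 + 3 \left(16 - 5\right) = -15 + 3 \cdot 11 = -15 + 33 = 18$)
$569 n{\left(u{\left(1 \right)},-9 \right)} = 569 \cdot 18 = 10242$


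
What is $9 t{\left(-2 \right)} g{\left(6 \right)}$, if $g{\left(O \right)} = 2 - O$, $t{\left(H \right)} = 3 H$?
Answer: $216$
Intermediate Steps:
$9 t{\left(-2 \right)} g{\left(6 \right)} = 9 \cdot 3 \left(-2\right) \left(2 - 6\right) = 9 \left(-6\right) \left(2 - 6\right) = \left(-54\right) \left(-4\right) = 216$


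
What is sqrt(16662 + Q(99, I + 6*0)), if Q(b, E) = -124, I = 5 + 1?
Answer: sqrt(16538) ≈ 128.60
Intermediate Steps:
I = 6
sqrt(16662 + Q(99, I + 6*0)) = sqrt(16662 - 124) = sqrt(16538)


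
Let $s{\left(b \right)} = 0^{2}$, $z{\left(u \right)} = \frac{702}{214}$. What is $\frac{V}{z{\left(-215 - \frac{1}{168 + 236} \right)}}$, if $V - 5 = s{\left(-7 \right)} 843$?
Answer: $\frac{535}{351} \approx 1.5242$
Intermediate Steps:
$z{\left(u \right)} = \frac{351}{107}$ ($z{\left(u \right)} = 702 \cdot \frac{1}{214} = \frac{351}{107}$)
$s{\left(b \right)} = 0$
$V = 5$ ($V = 5 + 0 \cdot 843 = 5 + 0 = 5$)
$\frac{V}{z{\left(-215 - \frac{1}{168 + 236} \right)}} = \frac{5}{\frac{351}{107}} = 5 \cdot \frac{107}{351} = \frac{535}{351}$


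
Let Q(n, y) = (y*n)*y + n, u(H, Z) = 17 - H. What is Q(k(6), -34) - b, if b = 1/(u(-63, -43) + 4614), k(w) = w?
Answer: 32585747/4694 ≈ 6942.0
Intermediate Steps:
Q(n, y) = n + n*y² (Q(n, y) = (n*y)*y + n = n*y² + n = n + n*y²)
b = 1/4694 (b = 1/((17 - 1*(-63)) + 4614) = 1/((17 + 63) + 4614) = 1/(80 + 4614) = 1/4694 ≈ 0.00021304)
Q(k(6), -34) - b = 6*(1 + (-34)²) - 1*1/4694 = 6*(1 + 1156) - 1/4694 = 6*1157 - 1/4694 = 6942 - 1/4694 = 32585747/4694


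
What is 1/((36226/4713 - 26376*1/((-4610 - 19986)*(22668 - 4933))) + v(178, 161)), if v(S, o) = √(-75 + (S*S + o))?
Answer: -1015225727617540620744420/4188370333268742549170241253 + 792478531633449495624075*√3530/8376740666537485098340482506 ≈ 0.0053784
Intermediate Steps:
v(S, o) = √(-75 + o + S²) (v(S, o) = √(-75 + (S² + o)) = √(-75 + (o + S²)) = √(-75 + o + S²))
1/((36226/4713 - 26376*1/((-4610 - 19986)*(22668 - 4933))) + v(178, 161)) = 1/((36226/4713 - 26376*1/((-4610 - 19986)*(22668 - 4933))) + √(-75 + 161 + 178²)) = 1/((36226*(1/4713) - 26376/(17735*(-24596))) + √(-75 + 161 + 31684)) = 1/((36226/4713 - 26376/(-436210060)) + √31770) = 1/((36226/4713 - 26376*(-1/436210060)) + 3*√3530) = 1/((36226/4713 + 6594/109052515) + 3*√3530) = 1/(3950567485912/513964503195 + 3*√3530)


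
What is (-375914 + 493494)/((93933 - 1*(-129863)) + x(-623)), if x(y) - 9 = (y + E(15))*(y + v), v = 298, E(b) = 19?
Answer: 23516/84021 ≈ 0.27988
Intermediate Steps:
x(y) = 9 + (19 + y)*(298 + y) (x(y) = 9 + (y + 19)*(y + 298) = 9 + (19 + y)*(298 + y))
(-375914 + 493494)/((93933 - 1*(-129863)) + x(-623)) = (-375914 + 493494)/((93933 - 1*(-129863)) + (5671 + (-623)**2 + 317*(-623))) = 117580/((93933 + 129863) + (5671 + 388129 - 197491)) = 117580/(223796 + 196309) = 117580/420105 = 117580*(1/420105) = 23516/84021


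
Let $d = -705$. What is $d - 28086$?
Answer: $-28791$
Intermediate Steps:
$d - 28086 = -705 - 28086 = -28791$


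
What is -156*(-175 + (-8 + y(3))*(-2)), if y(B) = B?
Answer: 25740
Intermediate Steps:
-156*(-175 + (-8 + y(3))*(-2)) = -156*(-175 + (-8 + 3)*(-2)) = -156*(-175 - 5*(-2)) = -156*(-175 + 10) = -156*(-165) = 25740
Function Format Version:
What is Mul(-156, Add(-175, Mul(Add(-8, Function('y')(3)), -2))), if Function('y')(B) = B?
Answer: 25740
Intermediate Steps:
Mul(-156, Add(-175, Mul(Add(-8, Function('y')(3)), -2))) = Mul(-156, Add(-175, Mul(Add(-8, 3), -2))) = Mul(-156, Add(-175, Mul(-5, -2))) = Mul(-156, Add(-175, 10)) = Mul(-156, -165) = 25740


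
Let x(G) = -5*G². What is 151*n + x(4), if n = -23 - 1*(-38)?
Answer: 2185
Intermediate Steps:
n = 15 (n = -23 + 38 = 15)
151*n + x(4) = 151*15 - 5*4² = 2265 - 5*16 = 2265 - 80 = 2185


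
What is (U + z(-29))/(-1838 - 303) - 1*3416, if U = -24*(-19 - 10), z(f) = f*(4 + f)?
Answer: -7315077/2141 ≈ -3416.7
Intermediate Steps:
U = 696 (U = -24*(-29) = 696)
(U + z(-29))/(-1838 - 303) - 1*3416 = (696 - 29*(4 - 29))/(-1838 - 303) - 1*3416 = (696 - 29*(-25))/(-2141) - 3416 = (696 + 725)*(-1/2141) - 3416 = 1421*(-1/2141) - 3416 = -1421/2141 - 3416 = -7315077/2141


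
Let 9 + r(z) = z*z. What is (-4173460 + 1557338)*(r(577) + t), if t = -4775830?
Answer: 11623194595020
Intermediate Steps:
r(z) = -9 + z**2 (r(z) = -9 + z*z = -9 + z**2)
(-4173460 + 1557338)*(r(577) + t) = (-4173460 + 1557338)*((-9 + 577**2) - 4775830) = -2616122*((-9 + 332929) - 4775830) = -2616122*(332920 - 4775830) = -2616122*(-4442910) = 11623194595020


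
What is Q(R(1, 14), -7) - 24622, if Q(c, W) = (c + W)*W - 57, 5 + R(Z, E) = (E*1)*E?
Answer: -25967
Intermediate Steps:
R(Z, E) = -5 + E**2 (R(Z, E) = -5 + (E*1)*E = -5 + E*E = -5 + E**2)
Q(c, W) = -57 + W*(W + c) (Q(c, W) = (W + c)*W - 57 = W*(W + c) - 57 = -57 + W*(W + c))
Q(R(1, 14), -7) - 24622 = (-57 + (-7)**2 - 7*(-5 + 14**2)) - 24622 = (-57 + 49 - 7*(-5 + 196)) - 24622 = (-57 + 49 - 7*191) - 24622 = (-57 + 49 - 1337) - 24622 = -1345 - 24622 = -25967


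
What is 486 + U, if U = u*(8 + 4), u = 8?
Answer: 582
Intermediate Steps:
U = 96 (U = 8*(8 + 4) = 8*12 = 96)
486 + U = 486 + 96 = 582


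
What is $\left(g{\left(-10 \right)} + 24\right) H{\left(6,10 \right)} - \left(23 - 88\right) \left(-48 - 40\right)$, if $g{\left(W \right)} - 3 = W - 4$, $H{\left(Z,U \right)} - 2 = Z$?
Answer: $-5616$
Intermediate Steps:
$H{\left(Z,U \right)} = 2 + Z$
$g{\left(W \right)} = -1 + W$ ($g{\left(W \right)} = 3 + \left(W - 4\right) = 3 + \left(-4 + W\right) = -1 + W$)
$\left(g{\left(-10 \right)} + 24\right) H{\left(6,10 \right)} - \left(23 - 88\right) \left(-48 - 40\right) = \left(\left(-1 - 10\right) + 24\right) \left(2 + 6\right) - \left(23 - 88\right) \left(-48 - 40\right) = \left(-11 + 24\right) 8 - \left(-65\right) \left(-88\right) = 13 \cdot 8 - 5720 = 104 - 5720 = -5616$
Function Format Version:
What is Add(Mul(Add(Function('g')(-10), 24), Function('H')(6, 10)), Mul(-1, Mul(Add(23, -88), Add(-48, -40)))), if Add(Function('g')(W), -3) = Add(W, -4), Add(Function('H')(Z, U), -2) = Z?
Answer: -5616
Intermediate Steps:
Function('H')(Z, U) = Add(2, Z)
Function('g')(W) = Add(-1, W) (Function('g')(W) = Add(3, Add(W, -4)) = Add(3, Add(-4, W)) = Add(-1, W))
Add(Mul(Add(Function('g')(-10), 24), Function('H')(6, 10)), Mul(-1, Mul(Add(23, -88), Add(-48, -40)))) = Add(Mul(Add(Add(-1, -10), 24), Add(2, 6)), Mul(-1, Mul(Add(23, -88), Add(-48, -40)))) = Add(Mul(Add(-11, 24), 8), Mul(-1, Mul(-65, -88))) = Add(Mul(13, 8), Mul(-1, 5720)) = Add(104, -5720) = -5616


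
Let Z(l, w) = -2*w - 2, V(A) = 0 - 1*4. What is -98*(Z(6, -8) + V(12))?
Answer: -980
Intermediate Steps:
V(A) = -4 (V(A) = 0 - 4 = -4)
Z(l, w) = -2 - 2*w
-98*(Z(6, -8) + V(12)) = -98*((-2 - 2*(-8)) - 4) = -98*((-2 + 16) - 4) = -98*(14 - 4) = -98*10 = -980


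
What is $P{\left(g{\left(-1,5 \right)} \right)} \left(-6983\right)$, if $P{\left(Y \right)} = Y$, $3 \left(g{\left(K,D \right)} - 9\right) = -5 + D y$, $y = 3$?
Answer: $- \frac{258371}{3} \approx -86124.0$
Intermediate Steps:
$g{\left(K,D \right)} = \frac{22}{3} + D$ ($g{\left(K,D \right)} = 9 + \frac{-5 + D 3}{3} = 9 + \frac{-5 + 3 D}{3} = 9 + \left(- \frac{5}{3} + D\right) = \frac{22}{3} + D$)
$P{\left(g{\left(-1,5 \right)} \right)} \left(-6983\right) = \left(\frac{22}{3} + 5\right) \left(-6983\right) = \frac{37}{3} \left(-6983\right) = - \frac{258371}{3}$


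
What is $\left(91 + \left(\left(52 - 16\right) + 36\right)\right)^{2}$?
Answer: $26569$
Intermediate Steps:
$\left(91 + \left(\left(52 - 16\right) + 36\right)\right)^{2} = \left(91 + \left(36 + 36\right)\right)^{2} = \left(91 + 72\right)^{2} = 163^{2} = 26569$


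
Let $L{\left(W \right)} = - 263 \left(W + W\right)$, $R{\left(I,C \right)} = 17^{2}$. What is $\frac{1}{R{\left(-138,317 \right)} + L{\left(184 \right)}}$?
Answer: $- \frac{1}{96495} \approx -1.0363 \cdot 10^{-5}$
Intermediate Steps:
$R{\left(I,C \right)} = 289$
$L{\left(W \right)} = - 526 W$ ($L{\left(W \right)} = - 263 \cdot 2 W = - 526 W$)
$\frac{1}{R{\left(-138,317 \right)} + L{\left(184 \right)}} = \frac{1}{289 - 96784} = \frac{1}{-96495} = - \frac{1}{96495}$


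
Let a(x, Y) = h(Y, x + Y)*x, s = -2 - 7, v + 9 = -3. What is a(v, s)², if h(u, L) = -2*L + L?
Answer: 63504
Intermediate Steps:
v = -12 (v = -9 - 3 = -12)
h(u, L) = -L
s = -9
a(x, Y) = x*(-Y - x) (a(x, Y) = (-(x + Y))*x = (-(Y + x))*x = (-Y - x)*x = x*(-Y - x))
a(v, s)² = (-1*(-12)*(-9 - 12))² = (-1*(-12)*(-21))² = (-252)² = 63504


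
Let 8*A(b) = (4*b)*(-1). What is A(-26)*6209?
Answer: 80717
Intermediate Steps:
A(b) = -b/2 (A(b) = ((4*b)*(-1))/8 = (-4*b)/8 = -b/2)
A(-26)*6209 = -½*(-26)*6209 = 13*6209 = 80717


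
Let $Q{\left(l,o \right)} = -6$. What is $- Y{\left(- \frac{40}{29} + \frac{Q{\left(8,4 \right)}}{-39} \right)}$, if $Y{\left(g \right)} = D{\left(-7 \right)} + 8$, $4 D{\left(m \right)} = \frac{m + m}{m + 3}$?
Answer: $- \frac{71}{8} \approx -8.875$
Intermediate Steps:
$D{\left(m \right)} = \frac{m}{2 \left(3 + m\right)}$ ($D{\left(m \right)} = \frac{\left(m + m\right) \frac{1}{m + 3}}{4} = \frac{2 m \frac{1}{3 + m}}{4} = \frac{m}{2 \left(3 + m\right)}$)
$Y{\left(g \right)} = \frac{71}{8}$ ($Y{\left(g \right)} = \frac{1}{2} \left(-7\right) \frac{1}{3 - 7} + 8 = \frac{1}{2} \left(-7\right) \frac{1}{-4} + 8 = \frac{1}{2} \left(-7\right) \left(- \frac{1}{4}\right) + 8 = \frac{7}{8} + 8 = \frac{71}{8}$)
$- Y{\left(- \frac{40}{29} + \frac{Q{\left(8,4 \right)}}{-39} \right)} = \left(-1\right) \frac{71}{8} = - \frac{71}{8}$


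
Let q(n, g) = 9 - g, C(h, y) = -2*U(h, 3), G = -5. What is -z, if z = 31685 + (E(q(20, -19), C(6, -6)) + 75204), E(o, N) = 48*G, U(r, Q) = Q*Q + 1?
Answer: -106649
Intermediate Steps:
U(r, Q) = 1 + Q**2 (U(r, Q) = Q**2 + 1 = 1 + Q**2)
C(h, y) = -20 (C(h, y) = -2*(1 + 3**2) = -2*(1 + 9) = -2*10 = -20)
E(o, N) = -240 (E(o, N) = 48*(-5) = -240)
z = 106649 (z = 31685 + (-240 + 75204) = 31685 + 74964 = 106649)
-z = -1*106649 = -106649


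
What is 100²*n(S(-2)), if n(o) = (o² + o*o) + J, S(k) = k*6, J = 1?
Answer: 2890000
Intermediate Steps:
S(k) = 6*k
n(o) = 1 + 2*o² (n(o) = (o² + o*o) + 1 = (o² + o²) + 1 = 2*o² + 1 = 1 + 2*o²)
100²*n(S(-2)) = 100²*(1 + 2*(6*(-2))²) = 10000*(1 + 2*(-12)²) = 10000*(1 + 2*144) = 10000*(1 + 288) = 10000*289 = 2890000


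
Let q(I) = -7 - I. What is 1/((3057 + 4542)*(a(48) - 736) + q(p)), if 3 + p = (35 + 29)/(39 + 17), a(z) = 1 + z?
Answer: -7/36543627 ≈ -1.9155e-7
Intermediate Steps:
p = -13/7 (p = -3 + (35 + 29)/(39 + 17) = -3 + 64/56 = -3 + 64*(1/56) = -3 + 8/7 = -13/7 ≈ -1.8571)
1/((3057 + 4542)*(a(48) - 736) + q(p)) = 1/((3057 + 4542)*((1 + 48) - 736) + (-7 - 1*(-13/7))) = 1/(7599*(49 - 736) + (-7 + 13/7)) = 1/(7599*(-687) - 36/7) = 1/(-5220513 - 36/7) = 1/(-36543627/7) = -7/36543627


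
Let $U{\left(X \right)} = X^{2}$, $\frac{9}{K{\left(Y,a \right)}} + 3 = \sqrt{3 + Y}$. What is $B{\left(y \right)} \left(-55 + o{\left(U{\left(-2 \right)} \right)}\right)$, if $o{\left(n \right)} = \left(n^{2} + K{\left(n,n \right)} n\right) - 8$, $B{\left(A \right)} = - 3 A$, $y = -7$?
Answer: $-2121 - 378 \sqrt{7} \approx -3121.1$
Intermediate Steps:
$K{\left(Y,a \right)} = \frac{9}{-3 + \sqrt{3 + Y}}$
$o{\left(n \right)} = -8 + n^{2} + \frac{9 n}{-3 + \sqrt{3 + n}}$ ($o{\left(n \right)} = \left(n^{2} + \frac{9}{-3 + \sqrt{3 + n}} n\right) - 8 = \left(n^{2} + \frac{9 n}{-3 + \sqrt{3 + n}}\right) - 8 = -8 + n^{2} + \frac{9 n}{-3 + \sqrt{3 + n}}$)
$B{\left(y \right)} \left(-55 + o{\left(U{\left(-2 \right)} \right)}\right) = \left(-3\right) \left(-7\right) \left(-55 + \frac{9 \left(-2\right)^{2} + \left(-8 + \left(\left(-2\right)^{2}\right)^{2}\right) \left(-3 + \sqrt{3 + \left(-2\right)^{2}}\right)}{-3 + \sqrt{3 + \left(-2\right)^{2}}}\right) = 21 \left(-55 + \frac{9 \cdot 4 + \left(-8 + 4^{2}\right) \left(-3 + \sqrt{3 + 4}\right)}{-3 + \sqrt{3 + 4}}\right) = 21 \left(-55 + \frac{36 + \left(-8 + 16\right) \left(-3 + \sqrt{7}\right)}{-3 + \sqrt{7}}\right) = 21 \left(-55 + \frac{36 + 8 \left(-3 + \sqrt{7}\right)}{-3 + \sqrt{7}}\right) = 21 \left(-55 + \frac{36 - \left(24 - 8 \sqrt{7}\right)}{-3 + \sqrt{7}}\right) = 21 \left(-55 + \frac{12 + 8 \sqrt{7}}{-3 + \sqrt{7}}\right) = -1155 + \frac{21 \left(12 + 8 \sqrt{7}\right)}{-3 + \sqrt{7}}$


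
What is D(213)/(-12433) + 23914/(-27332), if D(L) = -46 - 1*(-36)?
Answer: -148524721/169909378 ≈ -0.87414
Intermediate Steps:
D(L) = -10 (D(L) = -46 + 36 = -10)
D(213)/(-12433) + 23914/(-27332) = -10/(-12433) + 23914/(-27332) = -10*(-1/12433) + 23914*(-1/27332) = 10/12433 - 11957/13666 = -148524721/169909378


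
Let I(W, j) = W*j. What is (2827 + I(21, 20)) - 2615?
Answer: 632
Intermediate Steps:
(2827 + I(21, 20)) - 2615 = (2827 + 21*20) - 2615 = (2827 + 420) - 2615 = 3247 - 2615 = 632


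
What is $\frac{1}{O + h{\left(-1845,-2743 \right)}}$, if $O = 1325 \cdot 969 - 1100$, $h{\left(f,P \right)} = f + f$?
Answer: $\frac{1}{1279135} \approx 7.8178 \cdot 10^{-7}$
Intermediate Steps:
$h{\left(f,P \right)} = 2 f$
$O = 1282825$ ($O = 1283925 - 1100 = 1282825$)
$\frac{1}{O + h{\left(-1845,-2743 \right)}} = \frac{1}{1282825 + 2 \left(-1845\right)} = \frac{1}{1282825 - 3690} = \frac{1}{1279135}$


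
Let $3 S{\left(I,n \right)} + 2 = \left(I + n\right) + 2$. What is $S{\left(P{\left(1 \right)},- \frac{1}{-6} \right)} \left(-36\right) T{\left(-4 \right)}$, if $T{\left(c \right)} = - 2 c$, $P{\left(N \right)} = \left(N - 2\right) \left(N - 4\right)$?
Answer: $-304$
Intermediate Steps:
$P{\left(N \right)} = \left(-4 + N\right) \left(-2 + N\right)$ ($P{\left(N \right)} = \left(-2 + N\right) \left(-4 + N\right) = \left(-4 + N\right) \left(-2 + N\right)$)
$S{\left(I,n \right)} = \frac{I}{3} + \frac{n}{3}$ ($S{\left(I,n \right)} = - \frac{2}{3} + \frac{\left(I + n\right) + 2}{3} = - \frac{2}{3} + \frac{2 + I + n}{3} = - \frac{2}{3} + \left(\frac{2}{3} + \frac{I}{3} + \frac{n}{3}\right) = \frac{I}{3} + \frac{n}{3}$)
$S{\left(P{\left(1 \right)},- \frac{1}{-6} \right)} \left(-36\right) T{\left(-4 \right)} = \left(\frac{8 + 1^{2} - 6}{3} + \frac{\left(-1\right) \frac{1}{-6}}{3}\right) \left(-36\right) \left(\left(-2\right) \left(-4\right)\right) = \left(\frac{8 + 1 - 6}{3} + \frac{\left(-1\right) \left(- \frac{1}{6}\right)}{3}\right) \left(-36\right) 8 = \left(\frac{1}{3} \cdot 3 + \frac{1}{3} \cdot \frac{1}{6}\right) \left(-36\right) 8 = \left(1 + \frac{1}{18}\right) \left(-36\right) 8 = \frac{19}{18} \left(-36\right) 8 = \left(-38\right) 8 = -304$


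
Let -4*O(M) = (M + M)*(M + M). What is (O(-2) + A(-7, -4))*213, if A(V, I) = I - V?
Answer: -213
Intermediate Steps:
O(M) = -M² (O(M) = -(M + M)*(M + M)/4 = -2*M*2*M/4 = -M²)
(O(-2) + A(-7, -4))*213 = (-1*(-2)² + (-4 - 1*(-7)))*213 = (-1*4 + (-4 + 7))*213 = (-4 + 3)*213 = -1*213 = -213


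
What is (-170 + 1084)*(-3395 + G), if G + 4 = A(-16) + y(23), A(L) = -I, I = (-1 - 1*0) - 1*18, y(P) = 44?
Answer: -3049104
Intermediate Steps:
I = -19 (I = (-1 + 0) - 18 = -1 - 18 = -19)
A(L) = 19 (A(L) = -1*(-19) = 19)
G = 59 (G = -4 + (19 + 44) = -4 + 63 = 59)
(-170 + 1084)*(-3395 + G) = (-170 + 1084)*(-3395 + 59) = 914*(-3336) = -3049104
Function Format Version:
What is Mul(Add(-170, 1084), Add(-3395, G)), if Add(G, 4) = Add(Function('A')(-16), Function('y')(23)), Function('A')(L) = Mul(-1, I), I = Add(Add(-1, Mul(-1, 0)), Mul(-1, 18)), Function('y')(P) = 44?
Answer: -3049104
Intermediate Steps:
I = -19 (I = Add(Add(-1, 0), -18) = Add(-1, -18) = -19)
Function('A')(L) = 19 (Function('A')(L) = Mul(-1, -19) = 19)
G = 59 (G = Add(-4, Add(19, 44)) = Add(-4, 63) = 59)
Mul(Add(-170, 1084), Add(-3395, G)) = Mul(Add(-170, 1084), Add(-3395, 59)) = Mul(914, -3336) = -3049104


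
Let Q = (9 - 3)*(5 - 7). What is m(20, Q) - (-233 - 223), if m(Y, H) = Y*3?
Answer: 516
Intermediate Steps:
Q = -12 (Q = 6*(-2) = -12)
m(Y, H) = 3*Y
m(20, Q) - (-233 - 223) = 3*20 - (-233 - 223) = 60 - 1*(-456) = 60 + 456 = 516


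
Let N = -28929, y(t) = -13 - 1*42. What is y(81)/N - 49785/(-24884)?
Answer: 1441598885/719869236 ≈ 2.0026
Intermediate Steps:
y(t) = -55 (y(t) = -13 - 42 = -55)
y(81)/N - 49785/(-24884) = -55/(-28929) - 49785/(-24884) = -55*(-1/28929) - 49785*(-1/24884) = 55/28929 + 49785/24884 = 1441598885/719869236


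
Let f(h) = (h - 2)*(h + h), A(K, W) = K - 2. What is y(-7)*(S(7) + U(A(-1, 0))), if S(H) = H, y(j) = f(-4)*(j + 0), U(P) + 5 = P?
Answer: 336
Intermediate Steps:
A(K, W) = -2 + K
f(h) = 2*h*(-2 + h) (f(h) = (-2 + h)*(2*h) = 2*h*(-2 + h))
U(P) = -5 + P
y(j) = 48*j (y(j) = (2*(-4)*(-2 - 4))*(j + 0) = (2*(-4)*(-6))*j = 48*j)
y(-7)*(S(7) + U(A(-1, 0))) = (48*(-7))*(7 + (-5 + (-2 - 1))) = -336*(7 + (-5 - 3)) = -336*(7 - 8) = -336*(-1) = 336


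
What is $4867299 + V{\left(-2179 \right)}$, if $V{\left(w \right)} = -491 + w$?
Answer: $4864629$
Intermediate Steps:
$4867299 + V{\left(-2179 \right)} = 4867299 - 2670 = 4864629$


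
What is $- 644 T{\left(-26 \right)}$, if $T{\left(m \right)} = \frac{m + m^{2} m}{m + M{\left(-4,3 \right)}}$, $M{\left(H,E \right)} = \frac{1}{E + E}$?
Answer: $- \frac{68014128}{155} \approx -4.388 \cdot 10^{5}$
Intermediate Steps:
$M{\left(H,E \right)} = \frac{1}{2 E}$
$T{\left(m \right)} = \frac{m + m^{3}}{\frac{1}{6} + m}$ ($T{\left(m \right)} = \frac{m + m^{2} m}{m + \frac{1}{2 \cdot 3}} = \frac{m + m^{3}}{m + \frac{1}{2} \cdot \frac{1}{3}} = \frac{m + m^{3}}{m + \frac{1}{6}} = \frac{m + m^{3}}{\frac{1}{6} + m}$)
$- 644 T{\left(-26 \right)} = - 644 \cdot 6 \left(-26\right) \frac{1}{1 + 6 \left(-26\right)} \left(1 + \left(-26\right)^{2}\right) = - 644 \cdot 6 \left(-26\right) \frac{1}{1 - 156} \left(1 + 676\right) = - 644 \cdot 6 \left(-26\right) \frac{1}{-155} \cdot 677 = - 644 \cdot 6 \left(-26\right) \left(- \frac{1}{155}\right) 677 = \left(-644\right) \frac{105612}{155} = - \frac{68014128}{155}$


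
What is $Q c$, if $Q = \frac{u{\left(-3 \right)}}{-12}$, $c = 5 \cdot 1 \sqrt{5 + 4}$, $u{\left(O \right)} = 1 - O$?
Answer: $-5$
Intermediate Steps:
$c = 15$ ($c = 5 \sqrt{9} = 5 \cdot 3 = 15$)
$Q = - \frac{1}{3}$ ($Q = \frac{1 - -3}{-12} = \left(1 + 3\right) \left(- \frac{1}{12}\right) = 4 \left(- \frac{1}{12}\right) = - \frac{1}{3} \approx -0.33333$)
$Q c = \left(- \frac{1}{3}\right) 15 = -5$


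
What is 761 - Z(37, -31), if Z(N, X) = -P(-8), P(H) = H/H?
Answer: 762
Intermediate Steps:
P(H) = 1
Z(N, X) = -1 (Z(N, X) = -1*1 = -1)
761 - Z(37, -31) = 761 - 1*(-1) = 761 + 1 = 762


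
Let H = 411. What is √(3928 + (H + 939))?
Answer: √5278 ≈ 72.650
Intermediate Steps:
√(3928 + (H + 939)) = √(3928 + (411 + 939)) = √(3928 + 1350) = √5278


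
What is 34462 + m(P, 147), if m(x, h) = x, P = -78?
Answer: 34384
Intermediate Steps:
34462 + m(P, 147) = 34462 - 78 = 34384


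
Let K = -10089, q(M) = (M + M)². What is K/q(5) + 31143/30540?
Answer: -1270849/12725 ≈ -99.870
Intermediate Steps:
q(M) = 4*M² (q(M) = (2*M)² = 4*M²)
K/q(5) + 31143/30540 = -10089/(4*5²) + 31143/30540 = -10089/(4*25) + 31143*(1/30540) = -10089/100 + 10381/10180 = -1270849/12725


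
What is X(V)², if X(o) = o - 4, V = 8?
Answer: 16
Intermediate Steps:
X(o) = -4 + o
X(V)² = (-4 + 8)² = 4² = 16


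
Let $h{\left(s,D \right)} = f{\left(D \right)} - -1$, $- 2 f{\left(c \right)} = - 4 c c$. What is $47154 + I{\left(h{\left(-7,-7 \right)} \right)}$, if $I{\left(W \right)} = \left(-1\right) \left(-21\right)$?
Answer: $47175$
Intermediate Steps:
$f{\left(c \right)} = 2 c^{2}$ ($f{\left(c \right)} = - \frac{- 4 c c}{2} = - \frac{\left(-4\right) c^{2}}{2} = 2 c^{2}$)
$h{\left(s,D \right)} = 1 + 2 D^{2}$ ($h{\left(s,D \right)} = 2 D^{2} - -1 = 2 D^{2} + 1 = 1 + 2 D^{2}$)
$I{\left(W \right)} = 21$
$47154 + I{\left(h{\left(-7,-7 \right)} \right)} = 47154 + 21 = 47175$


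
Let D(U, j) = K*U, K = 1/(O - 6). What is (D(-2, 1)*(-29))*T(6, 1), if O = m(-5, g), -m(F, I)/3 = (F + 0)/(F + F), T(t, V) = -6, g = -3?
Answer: 232/5 ≈ 46.400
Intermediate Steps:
m(F, I) = -3/2 (m(F, I) = -3*(F + 0)/(F + F) = -3*F/(2*F) = -3*F*1/(2*F) = -3*1/2 = -3/2)
O = -3/2 ≈ -1.5000
K = -2/15 (K = 1/(-3/2 - 6) = 1/(-15/2) = -2/15 ≈ -0.13333)
D(U, j) = -2*U/15
(D(-2, 1)*(-29))*T(6, 1) = (-2/15*(-2)*(-29))*(-6) = ((4/15)*(-29))*(-6) = -116/15*(-6) = 232/5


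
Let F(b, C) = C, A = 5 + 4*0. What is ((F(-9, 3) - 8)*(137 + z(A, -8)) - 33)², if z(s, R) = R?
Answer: 459684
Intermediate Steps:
A = 5 (A = 5 + 0 = 5)
((F(-9, 3) - 8)*(137 + z(A, -8)) - 33)² = ((3 - 8)*(137 - 8) - 33)² = (-5*129 - 33)² = (-645 - 33)² = (-678)² = 459684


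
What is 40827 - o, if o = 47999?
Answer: -7172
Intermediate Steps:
40827 - o = 40827 - 1*47999 = 40827 - 47999 = -7172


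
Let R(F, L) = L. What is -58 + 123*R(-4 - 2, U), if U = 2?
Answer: 188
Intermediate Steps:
-58 + 123*R(-4 - 2, U) = -58 + 123*2 = -58 + 246 = 188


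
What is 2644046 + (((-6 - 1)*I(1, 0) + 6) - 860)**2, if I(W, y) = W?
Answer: 3385367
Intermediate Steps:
2644046 + (((-6 - 1)*I(1, 0) + 6) - 860)**2 = 2644046 + (((-6 - 1)*1 + 6) - 860)**2 = 2644046 + ((-7*1 + 6) - 860)**2 = 2644046 + ((-7 + 6) - 860)**2 = 2644046 + (-1 - 860)**2 = 2644046 + (-861)**2 = 2644046 + 741321 = 3385367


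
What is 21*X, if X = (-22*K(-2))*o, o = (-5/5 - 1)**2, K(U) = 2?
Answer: -3696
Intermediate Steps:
o = 4 (o = (-5*1/5 - 1)**2 = (-1 - 1)**2 = (-2)**2 = 4)
X = -176 (X = -22*2*4 = -44*4 = -176)
21*X = 21*(-176) = -3696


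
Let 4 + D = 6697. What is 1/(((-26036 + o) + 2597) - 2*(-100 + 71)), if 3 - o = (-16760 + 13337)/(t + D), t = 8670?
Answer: -5121/119717597 ≈ -4.2776e-5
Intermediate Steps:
D = 6693 (D = -4 + 6697 = 6693)
o = 16504/5121 (o = 3 - (-16760 + 13337)/(8670 + 6693) = 3 - (-3423)/15363 = 3 - 1*(-1141/5121) = 3 + 1141/5121 = 16504/5121 ≈ 3.2228)
1/(((-26036 + o) + 2597) - 2*(-100 + 71)) = 1/(((-26036 + 16504/5121) + 2597) - 2*(-100 + 71)) = 1/((-133313852/5121 + 2597) - 2*(-29)) = 1/(-120014615/5121 + 58) = 1/(-119717597/5121) = -5121/119717597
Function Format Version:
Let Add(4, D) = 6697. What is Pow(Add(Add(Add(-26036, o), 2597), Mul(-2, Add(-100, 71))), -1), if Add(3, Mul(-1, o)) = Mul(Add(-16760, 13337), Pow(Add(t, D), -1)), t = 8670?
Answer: Rational(-5121, 119717597) ≈ -4.2776e-5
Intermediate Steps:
D = 6693 (D = Add(-4, 6697) = 6693)
o = Rational(16504, 5121) (o = Add(3, Mul(-1, Mul(Add(-16760, 13337), Pow(Add(8670, 6693), -1)))) = Add(3, Mul(-1, Mul(-3423, Pow(15363, -1)))) = Add(3, Mul(-1, Mul(-3423, Rational(1, 15363)))) = Add(3, Mul(-1, Rational(-1141, 5121))) = Add(3, Rational(1141, 5121)) = Rational(16504, 5121) ≈ 3.2228)
Pow(Add(Add(Add(-26036, o), 2597), Mul(-2, Add(-100, 71))), -1) = Pow(Add(Add(Add(-26036, Rational(16504, 5121)), 2597), Mul(-2, Add(-100, 71))), -1) = Pow(Add(Add(Rational(-133313852, 5121), 2597), Mul(-2, -29)), -1) = Pow(Add(Rational(-120014615, 5121), 58), -1) = Pow(Rational(-119717597, 5121), -1) = Rational(-5121, 119717597)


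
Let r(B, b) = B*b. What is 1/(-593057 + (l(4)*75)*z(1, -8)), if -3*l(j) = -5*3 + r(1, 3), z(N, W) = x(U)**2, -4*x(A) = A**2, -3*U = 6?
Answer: -1/592757 ≈ -1.6870e-6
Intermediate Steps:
U = -2 (U = -1/3*6 = -2)
x(A) = -A**2/4
z(N, W) = 1 (z(N, W) = (-1/4*(-2)**2)**2 = (-1/4*4)**2 = (-1)**2 = 1)
l(j) = 4 (l(j) = -(-5*3 + 1*3)/3 = -(-15 + 3)/3 = -1/3*(-12) = 4)
1/(-593057 + (l(4)*75)*z(1, -8)) = 1/(-593057 + (4*75)*1) = 1/(-593057 + 300*1) = 1/(-593057 + 300) = 1/(-592757) = -1/592757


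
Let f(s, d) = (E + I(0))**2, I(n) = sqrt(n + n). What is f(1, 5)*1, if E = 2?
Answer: 4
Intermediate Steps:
I(n) = sqrt(2)*sqrt(n) (I(n) = sqrt(2*n) = sqrt(2)*sqrt(n))
f(s, d) = 4 (f(s, d) = (2 + sqrt(2)*sqrt(0))**2 = (2 + sqrt(2)*0)**2 = (2 + 0)**2 = 2**2 = 4)
f(1, 5)*1 = 4*1 = 4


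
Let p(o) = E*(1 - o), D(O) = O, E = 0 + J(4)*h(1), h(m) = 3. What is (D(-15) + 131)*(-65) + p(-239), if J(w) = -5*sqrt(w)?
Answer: -14740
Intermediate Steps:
E = -30 (E = 0 - 5*sqrt(4)*3 = 0 - 5*2*3 = 0 - 10*3 = 0 - 30 = -30)
p(o) = -30 + 30*o (p(o) = -30*(1 - o) = -30 + 30*o)
(D(-15) + 131)*(-65) + p(-239) = (-15 + 131)*(-65) + (-30 + 30*(-239)) = 116*(-65) + (-30 - 7170) = -7540 - 7200 = -14740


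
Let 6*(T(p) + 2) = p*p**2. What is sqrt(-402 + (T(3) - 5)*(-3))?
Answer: I*sqrt(1578)/2 ≈ 19.862*I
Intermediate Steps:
T(p) = -2 + p**3/6 (T(p) = -2 + (p*p**2)/6 = -2 + p**3/6)
sqrt(-402 + (T(3) - 5)*(-3)) = sqrt(-402 + ((-2 + (1/6)*3**3) - 5)*(-3)) = sqrt(-402 + ((-2 + (1/6)*27) - 5)*(-3)) = sqrt(-402 + ((-2 + 9/2) - 5)*(-3)) = sqrt(-402 + (5/2 - 5)*(-3)) = sqrt(-402 - 5/2*(-3)) = sqrt(-402 + 15/2) = sqrt(-789/2) = I*sqrt(1578)/2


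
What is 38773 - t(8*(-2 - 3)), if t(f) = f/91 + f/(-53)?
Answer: 187000659/4823 ≈ 38773.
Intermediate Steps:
t(f) = -38*f/4823 (t(f) = f*(1/91) + f*(-1/53) = f/91 - f/53 = -38*f/4823)
38773 - t(8*(-2 - 3)) = 38773 - (-38)*8*(-2 - 3)/4823 = 38773 - (-38)*8*(-5)/4823 = 38773 - (-38)*(-40)/4823 = 38773 - 1*1520/4823 = 38773 - 1520/4823 = 187000659/4823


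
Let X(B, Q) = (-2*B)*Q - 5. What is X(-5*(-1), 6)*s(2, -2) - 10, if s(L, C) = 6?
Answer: -400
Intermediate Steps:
X(B, Q) = -5 - 2*B*Q (X(B, Q) = -2*B*Q - 5 = -5 - 2*B*Q)
X(-5*(-1), 6)*s(2, -2) - 10 = (-5 - 2*(-5*(-1))*6)*6 - 10 = (-5 - 2*5*6)*6 - 10 = (-5 - 60)*6 - 10 = -65*6 - 10 = -390 - 10 = -400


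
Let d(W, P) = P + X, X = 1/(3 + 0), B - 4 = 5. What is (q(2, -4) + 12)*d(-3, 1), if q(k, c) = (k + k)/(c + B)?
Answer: 256/15 ≈ 17.067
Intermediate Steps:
B = 9 (B = 4 + 5 = 9)
X = 1/3 ≈ 0.33333
d(W, P) = 1/3 + P (d(W, P) = P + 1/3 = 1/3 + P)
q(k, c) = 2*k/(9 + c) (q(k, c) = (k + k)/(c + 9) = (2*k)/(9 + c) = 2*k/(9 + c))
(q(2, -4) + 12)*d(-3, 1) = (2*2/(9 - 4) + 12)*(1/3 + 1) = (2*2/5 + 12)*(4/3) = (2*2*(1/5) + 12)*(4/3) = (4/5 + 12)*(4/3) = (64/5)*(4/3) = 256/15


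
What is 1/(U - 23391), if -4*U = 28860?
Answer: -1/30606 ≈ -3.2673e-5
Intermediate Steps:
U = -7215 (U = -¼*28860 = -7215)
1/(U - 23391) = 1/(-7215 - 23391) = 1/(-30606) = -1/30606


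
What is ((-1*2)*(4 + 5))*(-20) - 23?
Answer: 337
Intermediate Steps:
((-1*2)*(4 + 5))*(-20) - 23 = -2*9*(-20) - 23 = -18*(-20) - 23 = 360 - 23 = 337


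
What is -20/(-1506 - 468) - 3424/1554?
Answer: -3814/1739 ≈ -2.1932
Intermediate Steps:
-20/(-1506 - 468) - 3424/1554 = -20/(-1974) - 3424*1/1554 = -20*(-1/1974) - 1712/777 = 10/987 - 1712/777 = -3814/1739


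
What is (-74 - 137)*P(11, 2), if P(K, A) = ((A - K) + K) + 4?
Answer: -1266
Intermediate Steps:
P(K, A) = 4 + A (P(K, A) = A + 4 = 4 + A)
(-74 - 137)*P(11, 2) = (-74 - 137)*(4 + 2) = -211*6 = -1266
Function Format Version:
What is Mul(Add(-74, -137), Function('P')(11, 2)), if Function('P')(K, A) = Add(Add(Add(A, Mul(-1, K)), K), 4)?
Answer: -1266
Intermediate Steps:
Function('P')(K, A) = Add(4, A) (Function('P')(K, A) = Add(A, 4) = Add(4, A))
Mul(Add(-74, -137), Function('P')(11, 2)) = Mul(Add(-74, -137), Add(4, 2)) = Mul(-211, 6) = -1266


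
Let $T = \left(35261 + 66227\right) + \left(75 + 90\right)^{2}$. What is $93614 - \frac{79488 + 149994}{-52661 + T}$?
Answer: $\frac{3559651223}{38026} \approx 93611.0$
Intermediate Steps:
$T = 128713$ ($T = 101488 + 165^{2} = 101488 + 27225 = 128713$)
$93614 - \frac{79488 + 149994}{-52661 + T} = 93614 - \frac{79488 + 149994}{-52661 + 128713} = 93614 - \frac{229482}{76052} = 93614 - 229482 \cdot \frac{1}{76052} = 93614 - \frac{114741}{38026} = \frac{3559651223}{38026}$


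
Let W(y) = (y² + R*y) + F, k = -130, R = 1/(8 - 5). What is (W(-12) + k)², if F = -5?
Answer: 25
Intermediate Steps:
R = ⅓ (R = 1/3 = ⅓ ≈ 0.33333)
W(y) = -5 + y² + y/3 (W(y) = (y² + y/3) - 5 = -5 + y² + y/3)
(W(-12) + k)² = ((-5 + (-12)² + (⅓)*(-12)) - 130)² = ((-5 + 144 - 4) - 130)² = (135 - 130)² = 5² = 25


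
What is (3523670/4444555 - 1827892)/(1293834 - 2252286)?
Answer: 812416300439/425989262886 ≈ 1.9071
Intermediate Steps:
(3523670/4444555 - 1827892)/(1293834 - 2252286) = (3523670*(1/4444555) - 1827892)/(-958452) = (704734/888911 - 1827892)*(-1/958452) = -1624832600878/888911*(-1/958452) = 812416300439/425989262886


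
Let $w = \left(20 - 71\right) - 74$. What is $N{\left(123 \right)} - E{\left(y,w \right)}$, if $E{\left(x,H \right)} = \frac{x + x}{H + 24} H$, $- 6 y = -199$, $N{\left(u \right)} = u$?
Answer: $\frac{12394}{303} \approx 40.904$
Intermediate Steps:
$w = -125$ ($w = -51 - 74 = -125$)
$y = \frac{199}{6}$ ($y = \left(- \frac{1}{6}\right) \left(-199\right) = \frac{199}{6} \approx 33.167$)
$E{\left(x,H \right)} = \frac{2 H x}{24 + H}$ ($E{\left(x,H \right)} = \frac{2 x}{24 + H} H = \frac{2 H x}{24 + H}$)
$N{\left(123 \right)} - E{\left(y,w \right)} = 123 - 2 \left(-125\right) \frac{199}{6} \frac{1}{24 - 125} = 123 - 2 \left(-125\right) \frac{199}{6} \frac{1}{-101} = 123 - 2 \left(-125\right) \frac{199}{6} \left(- \frac{1}{101}\right) = 123 - \frac{24875}{303} = \frac{12394}{303}$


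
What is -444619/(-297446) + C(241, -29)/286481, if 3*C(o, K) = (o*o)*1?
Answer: 399400648343/255637882578 ≈ 1.5624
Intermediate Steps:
C(o, K) = o²/3 (C(o, K) = ((o*o)*1)/3 = (o²*1)/3 = o²/3)
-444619/(-297446) + C(241, -29)/286481 = -444619/(-297446) + ((⅓)*241²)/286481 = -444619*(-1/297446) + ((⅓)*58081)*(1/286481) = 444619/297446 + (58081/3)*(1/286481) = 444619/297446 + 58081/859443 = 399400648343/255637882578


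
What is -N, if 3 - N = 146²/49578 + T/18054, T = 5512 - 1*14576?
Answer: -229148297/74590101 ≈ -3.0721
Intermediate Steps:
T = -9064 (T = 5512 - 14576 = -9064)
N = 229148297/74590101 (N = 3 - (146²/49578 - 9064/18054) = 3 - (21316*(1/49578) - 9064*1/18054) = 3 - (10658/24789 - 4532/9027) = 3 - 1*(-5377994/74590101) = 3 + 5377994/74590101 = 229148297/74590101 ≈ 3.0721)
-N = -1*229148297/74590101 = -229148297/74590101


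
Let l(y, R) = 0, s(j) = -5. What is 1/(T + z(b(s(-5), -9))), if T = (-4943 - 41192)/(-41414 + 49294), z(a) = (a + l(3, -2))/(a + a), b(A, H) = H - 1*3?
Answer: -1576/8439 ≈ -0.18675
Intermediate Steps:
b(A, H) = -3 + H (b(A, H) = H - 3 = -3 + H)
z(a) = 1/2 (z(a) = (a + 0)/(a + a) = a/((2*a)) = a*(1/(2*a)) = 1/2)
T = -9227/1576 (T = -46135/7880 = -46135*1/7880 = -9227/1576 ≈ -5.8547)
1/(T + z(b(s(-5), -9))) = 1/(-9227/1576 + 1/2) = 1/(-8439/1576) = -1576/8439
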